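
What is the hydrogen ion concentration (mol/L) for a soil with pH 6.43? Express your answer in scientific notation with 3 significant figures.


Step 1: [H+] = 10^(-pH)
Step 2: [H+] = 10^(-6.43)
Step 3: [H+] = 3.72e-07 mol/L

3.72e-07


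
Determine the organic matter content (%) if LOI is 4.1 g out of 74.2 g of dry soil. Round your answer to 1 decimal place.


Step 1: OM% = 100 * LOI / sample mass
Step 2: OM = 100 * 4.1 / 74.2
Step 3: OM = 5.5%

5.5


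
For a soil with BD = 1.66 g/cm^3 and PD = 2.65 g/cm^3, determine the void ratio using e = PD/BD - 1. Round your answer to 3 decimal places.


Step 1: e = PD / BD - 1
Step 2: e = 2.65 / 1.66 - 1
Step 3: e = 1.59639 - 1
Step 4: e = 0.596

0.596


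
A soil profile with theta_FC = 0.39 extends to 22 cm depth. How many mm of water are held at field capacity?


Step 1: Water (mm) = theta_FC * depth (cm) * 10
Step 2: Water = 0.39 * 22 * 10
Step 3: Water = 85.8 mm

85.8


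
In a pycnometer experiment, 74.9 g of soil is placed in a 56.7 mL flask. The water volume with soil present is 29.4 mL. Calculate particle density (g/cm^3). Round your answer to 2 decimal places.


Step 1: Volume of solids = flask volume - water volume with soil
Step 2: V_solids = 56.7 - 29.4 = 27.3 mL
Step 3: Particle density = mass / V_solids = 74.9 / 27.3 = 2.74 g/cm^3

2.74


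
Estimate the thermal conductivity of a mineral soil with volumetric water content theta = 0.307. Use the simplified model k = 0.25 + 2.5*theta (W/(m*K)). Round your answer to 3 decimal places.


Step 1: k = 0.25 + 2.5 * theta
Step 2: k = 0.25 + 2.5 * 0.307
Step 3: k = 0.25 + 0.768
Step 4: k = 1.018 W/(m*K)

1.018


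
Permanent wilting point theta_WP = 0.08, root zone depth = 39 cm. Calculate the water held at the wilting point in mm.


Step 1: Water (mm) = theta_WP * depth * 10
Step 2: Water = 0.08 * 39 * 10
Step 3: Water = 31.2 mm

31.2


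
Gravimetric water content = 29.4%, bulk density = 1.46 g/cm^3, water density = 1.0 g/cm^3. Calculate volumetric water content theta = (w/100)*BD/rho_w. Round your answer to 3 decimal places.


Step 1: theta = (w / 100) * BD / rho_w
Step 2: theta = (29.4 / 100) * 1.46 / 1.0
Step 3: theta = 0.294 * 1.46
Step 4: theta = 0.429

0.429


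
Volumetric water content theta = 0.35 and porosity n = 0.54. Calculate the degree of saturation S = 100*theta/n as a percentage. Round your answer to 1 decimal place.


Step 1: S = 100 * theta_v / n
Step 2: S = 100 * 0.35 / 0.54
Step 3: S = 64.8%

64.8


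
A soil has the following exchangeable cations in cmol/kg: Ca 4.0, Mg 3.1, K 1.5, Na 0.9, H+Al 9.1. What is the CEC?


Step 1: CEC = Ca + Mg + K + Na + (H+Al)
Step 2: CEC = 4.0 + 3.1 + 1.5 + 0.9 + 9.1
Step 3: CEC = 18.6 cmol/kg

18.6


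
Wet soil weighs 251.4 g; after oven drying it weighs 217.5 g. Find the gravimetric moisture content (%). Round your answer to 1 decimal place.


Step 1: Water mass = wet - dry = 251.4 - 217.5 = 33.9 g
Step 2: w = 100 * water mass / dry mass
Step 3: w = 100 * 33.9 / 217.5 = 15.6%

15.6


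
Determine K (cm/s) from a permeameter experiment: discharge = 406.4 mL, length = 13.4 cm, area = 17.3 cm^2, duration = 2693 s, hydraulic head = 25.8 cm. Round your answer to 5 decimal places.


Step 1: K = Q * L / (A * t * h)
Step 2: Numerator = 406.4 * 13.4 = 5445.76
Step 3: Denominator = 17.3 * 2693 * 25.8 = 1201993.62
Step 4: K = 5445.76 / 1201993.62 = 0.00453 cm/s

0.00453


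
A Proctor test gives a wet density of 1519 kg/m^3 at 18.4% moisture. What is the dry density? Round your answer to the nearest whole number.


Step 1: Dry density = wet density / (1 + w/100)
Step 2: Dry density = 1519 / (1 + 18.4/100)
Step 3: Dry density = 1519 / 1.184
Step 4: Dry density = 1283 kg/m^3

1283


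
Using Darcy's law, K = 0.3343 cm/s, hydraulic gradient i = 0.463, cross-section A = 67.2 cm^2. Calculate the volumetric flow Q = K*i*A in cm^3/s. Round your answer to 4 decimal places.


Step 1: Apply Darcy's law: Q = K * i * A
Step 2: Q = 0.3343 * 0.463 * 67.2
Step 3: Q = 10.4013 cm^3/s

10.4013


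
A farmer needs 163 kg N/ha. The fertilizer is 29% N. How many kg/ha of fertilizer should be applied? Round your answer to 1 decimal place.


Step 1: Fertilizer rate = target N / (N content / 100)
Step 2: Rate = 163 / (29 / 100)
Step 3: Rate = 163 / 0.29
Step 4: Rate = 562.1 kg/ha

562.1


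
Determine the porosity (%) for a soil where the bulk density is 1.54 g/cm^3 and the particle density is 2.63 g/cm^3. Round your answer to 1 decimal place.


Step 1: Formula: n = 100 * (1 - BD / PD)
Step 2: n = 100 * (1 - 1.54 / 2.63)
Step 3: n = 100 * (1 - 0.58555)
Step 4: n = 41.4%

41.4


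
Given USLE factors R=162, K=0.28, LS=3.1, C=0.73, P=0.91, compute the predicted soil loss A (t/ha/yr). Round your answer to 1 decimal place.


Step 1: A = R * K * LS * C * P
Step 2: R * K = 162 * 0.28 = 45.36
Step 3: (R*K) * LS = 45.36 * 3.1 = 140.616
Step 4: * C * P = 140.616 * 0.73 * 0.91 = 93.4
Step 5: A = 93.4 t/(ha*yr)

93.4


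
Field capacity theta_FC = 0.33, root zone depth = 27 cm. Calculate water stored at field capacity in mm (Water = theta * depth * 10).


Step 1: Water (mm) = theta_FC * depth (cm) * 10
Step 2: Water = 0.33 * 27 * 10
Step 3: Water = 89.1 mm

89.1


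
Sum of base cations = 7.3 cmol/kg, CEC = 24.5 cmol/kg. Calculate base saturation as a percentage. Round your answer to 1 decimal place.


Step 1: BS = 100 * (sum of bases) / CEC
Step 2: BS = 100 * 7.3 / 24.5
Step 3: BS = 29.8%

29.8


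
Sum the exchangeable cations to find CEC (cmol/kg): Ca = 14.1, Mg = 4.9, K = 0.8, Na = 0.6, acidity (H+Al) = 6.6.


Step 1: CEC = Ca + Mg + K + Na + (H+Al)
Step 2: CEC = 14.1 + 4.9 + 0.8 + 0.6 + 6.6
Step 3: CEC = 27.0 cmol/kg

27.0


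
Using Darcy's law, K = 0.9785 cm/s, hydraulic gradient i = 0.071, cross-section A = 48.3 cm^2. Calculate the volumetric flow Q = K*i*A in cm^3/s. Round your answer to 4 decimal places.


Step 1: Apply Darcy's law: Q = K * i * A
Step 2: Q = 0.9785 * 0.071 * 48.3
Step 3: Q = 3.3556 cm^3/s

3.3556


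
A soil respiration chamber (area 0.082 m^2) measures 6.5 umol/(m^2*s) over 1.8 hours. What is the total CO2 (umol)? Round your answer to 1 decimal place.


Step 1: Convert time to seconds: 1.8 hr * 3600 = 6480.0 s
Step 2: Total = flux * area * time_s
Step 3: Total = 6.5 * 0.082 * 6480.0
Step 4: Total = 3453.8 umol

3453.8


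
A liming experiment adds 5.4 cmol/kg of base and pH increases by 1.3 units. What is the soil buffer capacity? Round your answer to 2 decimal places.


Step 1: BC = change in base / change in pH
Step 2: BC = 5.4 / 1.3
Step 3: BC = 4.15 cmol/(kg*pH unit)

4.15


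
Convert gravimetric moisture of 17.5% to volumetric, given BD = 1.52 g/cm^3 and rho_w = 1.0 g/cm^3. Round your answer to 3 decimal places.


Step 1: theta = (w / 100) * BD / rho_w
Step 2: theta = (17.5 / 100) * 1.52 / 1.0
Step 3: theta = 0.175 * 1.52
Step 4: theta = 0.266

0.266


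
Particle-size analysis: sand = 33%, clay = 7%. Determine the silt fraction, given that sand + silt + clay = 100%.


Step 1: sand + silt + clay = 100%
Step 2: silt = 100 - sand - clay
Step 3: silt = 100 - 33 - 7
Step 4: silt = 60%

60


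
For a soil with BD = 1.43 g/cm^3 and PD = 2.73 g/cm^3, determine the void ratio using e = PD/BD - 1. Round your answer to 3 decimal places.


Step 1: e = PD / BD - 1
Step 2: e = 2.73 / 1.43 - 1
Step 3: e = 1.90909 - 1
Step 4: e = 0.909

0.909


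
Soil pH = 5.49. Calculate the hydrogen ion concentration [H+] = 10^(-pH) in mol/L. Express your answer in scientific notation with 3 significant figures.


Step 1: [H+] = 10^(-pH)
Step 2: [H+] = 10^(-5.49)
Step 3: [H+] = 3.24e-06 mol/L

3.24e-06


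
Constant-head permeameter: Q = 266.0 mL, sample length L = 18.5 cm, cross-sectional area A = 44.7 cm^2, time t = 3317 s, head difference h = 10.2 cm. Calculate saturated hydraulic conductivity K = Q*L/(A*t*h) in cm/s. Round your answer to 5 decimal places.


Step 1: K = Q * L / (A * t * h)
Step 2: Numerator = 266.0 * 18.5 = 4921.0
Step 3: Denominator = 44.7 * 3317 * 10.2 = 1512352.98
Step 4: K = 4921.0 / 1512352.98 = 0.00325 cm/s

0.00325


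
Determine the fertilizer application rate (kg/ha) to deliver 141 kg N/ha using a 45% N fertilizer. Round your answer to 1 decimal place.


Step 1: Fertilizer rate = target N / (N content / 100)
Step 2: Rate = 141 / (45 / 100)
Step 3: Rate = 141 / 0.45
Step 4: Rate = 313.3 kg/ha

313.3


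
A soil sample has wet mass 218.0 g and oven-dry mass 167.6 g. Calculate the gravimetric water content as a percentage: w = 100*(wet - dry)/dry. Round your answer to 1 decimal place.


Step 1: Water mass = wet - dry = 218.0 - 167.6 = 50.4 g
Step 2: w = 100 * water mass / dry mass
Step 3: w = 100 * 50.4 / 167.6 = 30.1%

30.1


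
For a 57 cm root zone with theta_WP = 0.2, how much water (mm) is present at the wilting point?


Step 1: Water (mm) = theta_WP * depth * 10
Step 2: Water = 0.2 * 57 * 10
Step 3: Water = 114.0 mm

114.0


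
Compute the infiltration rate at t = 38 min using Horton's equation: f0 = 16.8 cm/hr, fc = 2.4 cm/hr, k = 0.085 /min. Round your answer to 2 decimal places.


Step 1: f = fc + (f0 - fc) * exp(-k * t)
Step 2: exp(-0.085 * 38) = 0.039557
Step 3: f = 2.4 + (16.8 - 2.4) * 0.039557
Step 4: f = 2.4 + 14.4 * 0.039557
Step 5: f = 2.97 cm/hr

2.97


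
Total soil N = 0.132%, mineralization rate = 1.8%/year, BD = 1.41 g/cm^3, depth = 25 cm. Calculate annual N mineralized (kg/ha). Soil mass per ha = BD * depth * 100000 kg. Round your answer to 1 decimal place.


Step 1: Soil mass per ha = BD * depth * 100000 = 1.41 * 25 * 100000 = 3525000 kg
Step 2: Total N pool = soil mass * N%/100 = 3525000 * 0.132/100 = 4653.0 kg/ha
Step 3: N mineralized = N pool * rate%/100 = 4653.0 * 1.8/100 = 83.8 kg/ha/yr

83.8


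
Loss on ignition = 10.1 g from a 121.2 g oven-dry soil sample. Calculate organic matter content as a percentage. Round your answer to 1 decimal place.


Step 1: OM% = 100 * LOI / sample mass
Step 2: OM = 100 * 10.1 / 121.2
Step 3: OM = 8.3%

8.3


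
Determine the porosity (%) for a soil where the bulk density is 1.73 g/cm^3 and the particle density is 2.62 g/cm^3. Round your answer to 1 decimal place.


Step 1: Formula: n = 100 * (1 - BD / PD)
Step 2: n = 100 * (1 - 1.73 / 2.62)
Step 3: n = 100 * (1 - 0.66031)
Step 4: n = 34.0%

34.0


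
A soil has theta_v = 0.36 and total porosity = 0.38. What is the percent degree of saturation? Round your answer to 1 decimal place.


Step 1: S = 100 * theta_v / n
Step 2: S = 100 * 0.36 / 0.38
Step 3: S = 94.7%

94.7


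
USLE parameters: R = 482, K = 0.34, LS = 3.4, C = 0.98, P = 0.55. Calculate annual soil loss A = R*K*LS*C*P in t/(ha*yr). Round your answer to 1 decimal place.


Step 1: A = R * K * LS * C * P
Step 2: R * K = 482 * 0.34 = 163.88
Step 3: (R*K) * LS = 163.88 * 3.4 = 557.192
Step 4: * C * P = 557.192 * 0.98 * 0.55 = 300.3
Step 5: A = 300.3 t/(ha*yr)

300.3


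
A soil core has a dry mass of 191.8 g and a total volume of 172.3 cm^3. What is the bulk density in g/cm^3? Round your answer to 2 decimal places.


Step 1: Identify the formula: BD = dry mass / volume
Step 2: Substitute values: BD = 191.8 / 172.3
Step 3: BD = 1.11 g/cm^3

1.11


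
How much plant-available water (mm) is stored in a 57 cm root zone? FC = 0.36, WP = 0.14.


Step 1: Available water = (FC - WP) * depth * 10
Step 2: AW = (0.36 - 0.14) * 57 * 10
Step 3: AW = 0.22 * 57 * 10
Step 4: AW = 125.4 mm

125.4


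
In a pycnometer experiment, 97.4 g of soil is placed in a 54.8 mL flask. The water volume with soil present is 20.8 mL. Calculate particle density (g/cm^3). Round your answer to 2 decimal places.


Step 1: Volume of solids = flask volume - water volume with soil
Step 2: V_solids = 54.8 - 20.8 = 34.0 mL
Step 3: Particle density = mass / V_solids = 97.4 / 34.0 = 2.86 g/cm^3

2.86


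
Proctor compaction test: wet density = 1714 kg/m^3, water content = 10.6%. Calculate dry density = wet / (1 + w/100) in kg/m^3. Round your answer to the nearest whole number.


Step 1: Dry density = wet density / (1 + w/100)
Step 2: Dry density = 1714 / (1 + 10.6/100)
Step 3: Dry density = 1714 / 1.106
Step 4: Dry density = 1550 kg/m^3

1550


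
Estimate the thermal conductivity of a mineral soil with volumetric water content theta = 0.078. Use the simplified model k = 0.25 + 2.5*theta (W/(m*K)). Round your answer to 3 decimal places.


Step 1: k = 0.25 + 2.5 * theta
Step 2: k = 0.25 + 2.5 * 0.078
Step 3: k = 0.25 + 0.195
Step 4: k = 0.445 W/(m*K)

0.445


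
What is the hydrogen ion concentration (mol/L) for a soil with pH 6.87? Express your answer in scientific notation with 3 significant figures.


Step 1: [H+] = 10^(-pH)
Step 2: [H+] = 10^(-6.87)
Step 3: [H+] = 1.35e-07 mol/L

1.35e-07


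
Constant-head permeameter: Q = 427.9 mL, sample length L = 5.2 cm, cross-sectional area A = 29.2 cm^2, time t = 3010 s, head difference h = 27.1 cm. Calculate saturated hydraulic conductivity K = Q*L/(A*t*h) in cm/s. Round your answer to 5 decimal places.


Step 1: K = Q * L / (A * t * h)
Step 2: Numerator = 427.9 * 5.2 = 2225.08
Step 3: Denominator = 29.2 * 3010 * 27.1 = 2381873.2
Step 4: K = 2225.08 / 2381873.2 = 0.00093 cm/s

0.00093


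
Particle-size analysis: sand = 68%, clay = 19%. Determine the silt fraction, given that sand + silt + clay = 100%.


Step 1: sand + silt + clay = 100%
Step 2: silt = 100 - sand - clay
Step 3: silt = 100 - 68 - 19
Step 4: silt = 13%

13


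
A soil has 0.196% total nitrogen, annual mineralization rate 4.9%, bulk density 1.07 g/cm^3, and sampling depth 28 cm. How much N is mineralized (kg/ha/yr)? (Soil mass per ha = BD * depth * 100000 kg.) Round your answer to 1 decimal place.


Step 1: Soil mass per ha = BD * depth * 100000 = 1.07 * 28 * 100000 = 2996000 kg
Step 2: Total N pool = soil mass * N%/100 = 2996000 * 0.196/100 = 5872.16 kg/ha
Step 3: N mineralized = N pool * rate%/100 = 5872.16 * 4.9/100 = 287.7 kg/ha/yr

287.7


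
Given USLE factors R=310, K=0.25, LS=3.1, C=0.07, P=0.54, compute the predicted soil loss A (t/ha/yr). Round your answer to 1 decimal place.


Step 1: A = R * K * LS * C * P
Step 2: R * K = 310 * 0.25 = 77.5
Step 3: (R*K) * LS = 77.5 * 3.1 = 240.25
Step 4: * C * P = 240.25 * 0.07 * 0.54 = 9.1
Step 5: A = 9.1 t/(ha*yr)

9.1


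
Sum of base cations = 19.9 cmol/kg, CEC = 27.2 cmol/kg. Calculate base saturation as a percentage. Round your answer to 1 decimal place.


Step 1: BS = 100 * (sum of bases) / CEC
Step 2: BS = 100 * 19.9 / 27.2
Step 3: BS = 73.2%

73.2


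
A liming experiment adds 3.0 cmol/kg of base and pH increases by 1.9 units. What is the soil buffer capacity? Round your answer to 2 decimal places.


Step 1: BC = change in base / change in pH
Step 2: BC = 3.0 / 1.9
Step 3: BC = 1.58 cmol/(kg*pH unit)

1.58


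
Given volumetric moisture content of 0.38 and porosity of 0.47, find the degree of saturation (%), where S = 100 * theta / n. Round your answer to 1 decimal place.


Step 1: S = 100 * theta_v / n
Step 2: S = 100 * 0.38 / 0.47
Step 3: S = 80.9%

80.9


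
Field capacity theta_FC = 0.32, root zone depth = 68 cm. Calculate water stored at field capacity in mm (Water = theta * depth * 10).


Step 1: Water (mm) = theta_FC * depth (cm) * 10
Step 2: Water = 0.32 * 68 * 10
Step 3: Water = 217.6 mm

217.6


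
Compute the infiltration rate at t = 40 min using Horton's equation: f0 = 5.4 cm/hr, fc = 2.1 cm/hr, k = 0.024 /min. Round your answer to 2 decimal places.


Step 1: f = fc + (f0 - fc) * exp(-k * t)
Step 2: exp(-0.024 * 40) = 0.382893
Step 3: f = 2.1 + (5.4 - 2.1) * 0.382893
Step 4: f = 2.1 + 3.3 * 0.382893
Step 5: f = 3.36 cm/hr

3.36


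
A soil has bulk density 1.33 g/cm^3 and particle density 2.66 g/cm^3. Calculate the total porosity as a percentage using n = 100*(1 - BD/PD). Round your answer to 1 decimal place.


Step 1: Formula: n = 100 * (1 - BD / PD)
Step 2: n = 100 * (1 - 1.33 / 2.66)
Step 3: n = 100 * (1 - 0.5)
Step 4: n = 50.0%

50.0


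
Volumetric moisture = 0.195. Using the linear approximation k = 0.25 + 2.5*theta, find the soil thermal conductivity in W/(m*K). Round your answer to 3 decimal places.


Step 1: k = 0.25 + 2.5 * theta
Step 2: k = 0.25 + 2.5 * 0.195
Step 3: k = 0.25 + 0.488
Step 4: k = 0.738 W/(m*K)

0.738


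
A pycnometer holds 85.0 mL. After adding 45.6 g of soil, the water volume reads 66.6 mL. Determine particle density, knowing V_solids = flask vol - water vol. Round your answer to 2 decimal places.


Step 1: Volume of solids = flask volume - water volume with soil
Step 2: V_solids = 85.0 - 66.6 = 18.4 mL
Step 3: Particle density = mass / V_solids = 45.6 / 18.4 = 2.48 g/cm^3

2.48


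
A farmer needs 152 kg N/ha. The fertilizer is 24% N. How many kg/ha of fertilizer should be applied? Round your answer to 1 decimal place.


Step 1: Fertilizer rate = target N / (N content / 100)
Step 2: Rate = 152 / (24 / 100)
Step 3: Rate = 152 / 0.24
Step 4: Rate = 633.3 kg/ha

633.3


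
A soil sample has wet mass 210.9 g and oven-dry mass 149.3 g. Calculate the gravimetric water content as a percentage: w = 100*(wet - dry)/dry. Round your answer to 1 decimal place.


Step 1: Water mass = wet - dry = 210.9 - 149.3 = 61.6 g
Step 2: w = 100 * water mass / dry mass
Step 3: w = 100 * 61.6 / 149.3 = 41.3%

41.3


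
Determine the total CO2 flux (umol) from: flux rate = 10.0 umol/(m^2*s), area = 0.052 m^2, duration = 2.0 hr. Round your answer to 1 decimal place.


Step 1: Convert time to seconds: 2.0 hr * 3600 = 7200.0 s
Step 2: Total = flux * area * time_s
Step 3: Total = 10.0 * 0.052 * 7200.0
Step 4: Total = 3744.0 umol

3744.0


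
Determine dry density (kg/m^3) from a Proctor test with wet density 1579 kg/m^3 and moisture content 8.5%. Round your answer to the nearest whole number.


Step 1: Dry density = wet density / (1 + w/100)
Step 2: Dry density = 1579 / (1 + 8.5/100)
Step 3: Dry density = 1579 / 1.085
Step 4: Dry density = 1455 kg/m^3

1455


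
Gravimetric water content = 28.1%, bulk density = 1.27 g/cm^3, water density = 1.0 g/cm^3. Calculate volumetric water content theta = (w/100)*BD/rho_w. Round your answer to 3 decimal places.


Step 1: theta = (w / 100) * BD / rho_w
Step 2: theta = (28.1 / 100) * 1.27 / 1.0
Step 3: theta = 0.281 * 1.27
Step 4: theta = 0.357

0.357


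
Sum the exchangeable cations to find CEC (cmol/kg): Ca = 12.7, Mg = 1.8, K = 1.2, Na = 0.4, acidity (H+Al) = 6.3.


Step 1: CEC = Ca + Mg + K + Na + (H+Al)
Step 2: CEC = 12.7 + 1.8 + 1.2 + 0.4 + 6.3
Step 3: CEC = 22.4 cmol/kg

22.4


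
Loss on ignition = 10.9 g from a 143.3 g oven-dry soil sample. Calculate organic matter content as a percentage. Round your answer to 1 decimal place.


Step 1: OM% = 100 * LOI / sample mass
Step 2: OM = 100 * 10.9 / 143.3
Step 3: OM = 7.6%

7.6


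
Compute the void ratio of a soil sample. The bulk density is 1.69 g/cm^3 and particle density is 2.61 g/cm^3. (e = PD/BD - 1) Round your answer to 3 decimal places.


Step 1: e = PD / BD - 1
Step 2: e = 2.61 / 1.69 - 1
Step 3: e = 1.54438 - 1
Step 4: e = 0.544

0.544


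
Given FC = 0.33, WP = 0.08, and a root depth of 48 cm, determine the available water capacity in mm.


Step 1: Available water = (FC - WP) * depth * 10
Step 2: AW = (0.33 - 0.08) * 48 * 10
Step 3: AW = 0.25 * 48 * 10
Step 4: AW = 120.0 mm

120.0


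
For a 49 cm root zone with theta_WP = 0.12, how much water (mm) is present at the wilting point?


Step 1: Water (mm) = theta_WP * depth * 10
Step 2: Water = 0.12 * 49 * 10
Step 3: Water = 58.8 mm

58.8


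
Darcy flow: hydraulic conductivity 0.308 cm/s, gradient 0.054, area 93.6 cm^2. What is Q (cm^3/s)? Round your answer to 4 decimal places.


Step 1: Apply Darcy's law: Q = K * i * A
Step 2: Q = 0.308 * 0.054 * 93.6
Step 3: Q = 1.5568 cm^3/s

1.5568


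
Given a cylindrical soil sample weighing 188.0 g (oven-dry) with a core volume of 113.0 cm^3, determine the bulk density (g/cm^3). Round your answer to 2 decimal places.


Step 1: Identify the formula: BD = dry mass / volume
Step 2: Substitute values: BD = 188.0 / 113.0
Step 3: BD = 1.66 g/cm^3

1.66


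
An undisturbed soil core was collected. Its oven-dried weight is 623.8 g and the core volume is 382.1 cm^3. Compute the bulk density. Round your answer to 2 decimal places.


Step 1: Identify the formula: BD = dry mass / volume
Step 2: Substitute values: BD = 623.8 / 382.1
Step 3: BD = 1.63 g/cm^3

1.63


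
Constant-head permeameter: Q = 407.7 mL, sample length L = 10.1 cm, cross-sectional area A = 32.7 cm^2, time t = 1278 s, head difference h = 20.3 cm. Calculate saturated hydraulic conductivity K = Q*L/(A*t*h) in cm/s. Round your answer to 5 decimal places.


Step 1: K = Q * L / (A * t * h)
Step 2: Numerator = 407.7 * 10.1 = 4117.77
Step 3: Denominator = 32.7 * 1278 * 20.3 = 848349.18
Step 4: K = 4117.77 / 848349.18 = 0.00485 cm/s

0.00485


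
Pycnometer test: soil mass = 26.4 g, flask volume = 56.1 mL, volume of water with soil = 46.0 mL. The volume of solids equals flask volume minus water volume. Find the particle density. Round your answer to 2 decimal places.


Step 1: Volume of solids = flask volume - water volume with soil
Step 2: V_solids = 56.1 - 46.0 = 10.1 mL
Step 3: Particle density = mass / V_solids = 26.4 / 10.1 = 2.61 g/cm^3

2.61


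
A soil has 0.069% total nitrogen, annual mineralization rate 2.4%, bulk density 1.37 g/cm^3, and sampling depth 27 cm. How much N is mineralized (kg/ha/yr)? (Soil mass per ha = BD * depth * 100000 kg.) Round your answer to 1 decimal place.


Step 1: Soil mass per ha = BD * depth * 100000 = 1.37 * 27 * 100000 = 3699000 kg
Step 2: Total N pool = soil mass * N%/100 = 3699000 * 0.069/100 = 2552.31 kg/ha
Step 3: N mineralized = N pool * rate%/100 = 2552.31 * 2.4/100 = 61.3 kg/ha/yr

61.3


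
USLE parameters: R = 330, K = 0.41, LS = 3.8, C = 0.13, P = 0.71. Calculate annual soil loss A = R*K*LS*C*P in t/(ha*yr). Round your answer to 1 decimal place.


Step 1: A = R * K * LS * C * P
Step 2: R * K = 330 * 0.41 = 135.3
Step 3: (R*K) * LS = 135.3 * 3.8 = 514.14
Step 4: * C * P = 514.14 * 0.13 * 0.71 = 47.5
Step 5: A = 47.5 t/(ha*yr)

47.5


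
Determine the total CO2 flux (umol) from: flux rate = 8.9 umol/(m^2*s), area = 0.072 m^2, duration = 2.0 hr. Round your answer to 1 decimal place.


Step 1: Convert time to seconds: 2.0 hr * 3600 = 7200.0 s
Step 2: Total = flux * area * time_s
Step 3: Total = 8.9 * 0.072 * 7200.0
Step 4: Total = 4613.8 umol

4613.8


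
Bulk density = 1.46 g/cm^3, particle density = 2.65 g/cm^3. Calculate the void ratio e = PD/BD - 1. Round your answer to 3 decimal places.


Step 1: e = PD / BD - 1
Step 2: e = 2.65 / 1.46 - 1
Step 3: e = 1.81507 - 1
Step 4: e = 0.815

0.815


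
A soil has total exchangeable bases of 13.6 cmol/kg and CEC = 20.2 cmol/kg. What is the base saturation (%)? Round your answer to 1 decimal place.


Step 1: BS = 100 * (sum of bases) / CEC
Step 2: BS = 100 * 13.6 / 20.2
Step 3: BS = 67.3%

67.3


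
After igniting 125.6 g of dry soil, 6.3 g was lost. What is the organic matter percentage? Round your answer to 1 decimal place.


Step 1: OM% = 100 * LOI / sample mass
Step 2: OM = 100 * 6.3 / 125.6
Step 3: OM = 5.0%

5.0


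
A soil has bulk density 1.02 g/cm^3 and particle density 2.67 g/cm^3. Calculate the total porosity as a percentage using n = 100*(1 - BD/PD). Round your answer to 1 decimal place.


Step 1: Formula: n = 100 * (1 - BD / PD)
Step 2: n = 100 * (1 - 1.02 / 2.67)
Step 3: n = 100 * (1 - 0.38202)
Step 4: n = 61.8%

61.8


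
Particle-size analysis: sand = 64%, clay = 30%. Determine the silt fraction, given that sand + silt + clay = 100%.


Step 1: sand + silt + clay = 100%
Step 2: silt = 100 - sand - clay
Step 3: silt = 100 - 64 - 30
Step 4: silt = 6%

6


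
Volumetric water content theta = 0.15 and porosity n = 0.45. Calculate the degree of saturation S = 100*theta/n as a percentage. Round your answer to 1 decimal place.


Step 1: S = 100 * theta_v / n
Step 2: S = 100 * 0.15 / 0.45
Step 3: S = 33.3%

33.3


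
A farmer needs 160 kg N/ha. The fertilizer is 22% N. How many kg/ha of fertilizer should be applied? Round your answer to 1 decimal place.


Step 1: Fertilizer rate = target N / (N content / 100)
Step 2: Rate = 160 / (22 / 100)
Step 3: Rate = 160 / 0.22
Step 4: Rate = 727.3 kg/ha

727.3


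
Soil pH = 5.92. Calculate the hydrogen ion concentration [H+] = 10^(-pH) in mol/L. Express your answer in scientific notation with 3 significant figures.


Step 1: [H+] = 10^(-pH)
Step 2: [H+] = 10^(-5.92)
Step 3: [H+] = 1.20e-06 mol/L

1.20e-06


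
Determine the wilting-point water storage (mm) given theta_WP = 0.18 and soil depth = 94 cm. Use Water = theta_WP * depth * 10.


Step 1: Water (mm) = theta_WP * depth * 10
Step 2: Water = 0.18 * 94 * 10
Step 3: Water = 169.2 mm

169.2


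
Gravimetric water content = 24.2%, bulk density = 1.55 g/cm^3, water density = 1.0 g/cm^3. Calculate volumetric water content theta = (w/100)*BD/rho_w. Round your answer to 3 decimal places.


Step 1: theta = (w / 100) * BD / rho_w
Step 2: theta = (24.2 / 100) * 1.55 / 1.0
Step 3: theta = 0.242 * 1.55
Step 4: theta = 0.375

0.375


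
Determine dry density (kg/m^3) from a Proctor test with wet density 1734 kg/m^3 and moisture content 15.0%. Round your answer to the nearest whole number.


Step 1: Dry density = wet density / (1 + w/100)
Step 2: Dry density = 1734 / (1 + 15.0/100)
Step 3: Dry density = 1734 / 1.15
Step 4: Dry density = 1508 kg/m^3

1508


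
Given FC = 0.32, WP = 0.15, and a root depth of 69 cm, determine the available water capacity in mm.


Step 1: Available water = (FC - WP) * depth * 10
Step 2: AW = (0.32 - 0.15) * 69 * 10
Step 3: AW = 0.17 * 69 * 10
Step 4: AW = 117.3 mm

117.3


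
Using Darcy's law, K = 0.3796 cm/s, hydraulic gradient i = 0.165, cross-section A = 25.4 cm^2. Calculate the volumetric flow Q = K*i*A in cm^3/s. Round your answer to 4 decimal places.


Step 1: Apply Darcy's law: Q = K * i * A
Step 2: Q = 0.3796 * 0.165 * 25.4
Step 3: Q = 1.5909 cm^3/s

1.5909


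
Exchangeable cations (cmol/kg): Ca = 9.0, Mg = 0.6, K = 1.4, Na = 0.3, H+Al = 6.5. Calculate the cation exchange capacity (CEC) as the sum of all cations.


Step 1: CEC = Ca + Mg + K + Na + (H+Al)
Step 2: CEC = 9.0 + 0.6 + 1.4 + 0.3 + 6.5
Step 3: CEC = 17.8 cmol/kg

17.8


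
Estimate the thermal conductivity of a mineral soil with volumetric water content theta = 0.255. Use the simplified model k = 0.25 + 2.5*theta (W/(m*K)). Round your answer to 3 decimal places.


Step 1: k = 0.25 + 2.5 * theta
Step 2: k = 0.25 + 2.5 * 0.255
Step 3: k = 0.25 + 0.638
Step 4: k = 0.888 W/(m*K)

0.888


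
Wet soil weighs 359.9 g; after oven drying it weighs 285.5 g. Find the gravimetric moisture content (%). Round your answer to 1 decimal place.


Step 1: Water mass = wet - dry = 359.9 - 285.5 = 74.4 g
Step 2: w = 100 * water mass / dry mass
Step 3: w = 100 * 74.4 / 285.5 = 26.1%

26.1


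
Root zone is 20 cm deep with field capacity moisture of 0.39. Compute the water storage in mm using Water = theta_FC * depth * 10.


Step 1: Water (mm) = theta_FC * depth (cm) * 10
Step 2: Water = 0.39 * 20 * 10
Step 3: Water = 78.0 mm

78.0


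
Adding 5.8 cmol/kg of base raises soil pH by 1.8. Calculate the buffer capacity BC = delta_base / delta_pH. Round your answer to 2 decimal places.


Step 1: BC = change in base / change in pH
Step 2: BC = 5.8 / 1.8
Step 3: BC = 3.22 cmol/(kg*pH unit)

3.22


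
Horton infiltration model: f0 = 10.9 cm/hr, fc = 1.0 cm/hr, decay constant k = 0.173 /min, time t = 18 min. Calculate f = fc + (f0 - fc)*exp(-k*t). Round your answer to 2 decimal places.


Step 1: f = fc + (f0 - fc) * exp(-k * t)
Step 2: exp(-0.173 * 18) = 0.044423
Step 3: f = 1.0 + (10.9 - 1.0) * 0.044423
Step 4: f = 1.0 + 9.9 * 0.044423
Step 5: f = 1.44 cm/hr

1.44


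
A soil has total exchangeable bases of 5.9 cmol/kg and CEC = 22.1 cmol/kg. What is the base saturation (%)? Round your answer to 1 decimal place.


Step 1: BS = 100 * (sum of bases) / CEC
Step 2: BS = 100 * 5.9 / 22.1
Step 3: BS = 26.7%

26.7


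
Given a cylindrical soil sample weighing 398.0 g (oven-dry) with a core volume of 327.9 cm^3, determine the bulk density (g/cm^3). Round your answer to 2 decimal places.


Step 1: Identify the formula: BD = dry mass / volume
Step 2: Substitute values: BD = 398.0 / 327.9
Step 3: BD = 1.21 g/cm^3

1.21


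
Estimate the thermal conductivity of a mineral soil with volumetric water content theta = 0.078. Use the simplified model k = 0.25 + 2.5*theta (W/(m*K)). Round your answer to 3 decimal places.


Step 1: k = 0.25 + 2.5 * theta
Step 2: k = 0.25 + 2.5 * 0.078
Step 3: k = 0.25 + 0.195
Step 4: k = 0.445 W/(m*K)

0.445


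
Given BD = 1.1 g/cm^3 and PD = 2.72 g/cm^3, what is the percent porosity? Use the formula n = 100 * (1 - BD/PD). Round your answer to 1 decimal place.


Step 1: Formula: n = 100 * (1 - BD / PD)
Step 2: n = 100 * (1 - 1.1 / 2.72)
Step 3: n = 100 * (1 - 0.40441)
Step 4: n = 59.6%

59.6


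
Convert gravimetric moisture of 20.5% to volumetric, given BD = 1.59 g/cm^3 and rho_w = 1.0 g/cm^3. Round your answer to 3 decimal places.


Step 1: theta = (w / 100) * BD / rho_w
Step 2: theta = (20.5 / 100) * 1.59 / 1.0
Step 3: theta = 0.205 * 1.59
Step 4: theta = 0.326

0.326


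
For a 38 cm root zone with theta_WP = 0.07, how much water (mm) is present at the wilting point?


Step 1: Water (mm) = theta_WP * depth * 10
Step 2: Water = 0.07 * 38 * 10
Step 3: Water = 26.6 mm

26.6


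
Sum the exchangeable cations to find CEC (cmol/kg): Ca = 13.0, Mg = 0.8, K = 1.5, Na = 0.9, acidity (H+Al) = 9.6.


Step 1: CEC = Ca + Mg + K + Na + (H+Al)
Step 2: CEC = 13.0 + 0.8 + 1.5 + 0.9 + 9.6
Step 3: CEC = 25.8 cmol/kg

25.8


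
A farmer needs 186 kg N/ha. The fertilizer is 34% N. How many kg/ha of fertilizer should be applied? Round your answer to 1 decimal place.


Step 1: Fertilizer rate = target N / (N content / 100)
Step 2: Rate = 186 / (34 / 100)
Step 3: Rate = 186 / 0.34
Step 4: Rate = 547.1 kg/ha

547.1


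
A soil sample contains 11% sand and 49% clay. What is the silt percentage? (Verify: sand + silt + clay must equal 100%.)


Step 1: sand + silt + clay = 100%
Step 2: silt = 100 - sand - clay
Step 3: silt = 100 - 11 - 49
Step 4: silt = 40%

40


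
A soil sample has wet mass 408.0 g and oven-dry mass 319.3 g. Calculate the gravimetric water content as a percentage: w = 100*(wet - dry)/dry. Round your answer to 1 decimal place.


Step 1: Water mass = wet - dry = 408.0 - 319.3 = 88.7 g
Step 2: w = 100 * water mass / dry mass
Step 3: w = 100 * 88.7 / 319.3 = 27.8%

27.8


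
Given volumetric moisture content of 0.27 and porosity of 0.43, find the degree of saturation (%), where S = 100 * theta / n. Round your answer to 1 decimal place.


Step 1: S = 100 * theta_v / n
Step 2: S = 100 * 0.27 / 0.43
Step 3: S = 62.8%

62.8


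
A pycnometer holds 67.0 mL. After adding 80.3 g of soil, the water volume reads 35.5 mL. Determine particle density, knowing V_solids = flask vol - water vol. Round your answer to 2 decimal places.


Step 1: Volume of solids = flask volume - water volume with soil
Step 2: V_solids = 67.0 - 35.5 = 31.5 mL
Step 3: Particle density = mass / V_solids = 80.3 / 31.5 = 2.55 g/cm^3

2.55


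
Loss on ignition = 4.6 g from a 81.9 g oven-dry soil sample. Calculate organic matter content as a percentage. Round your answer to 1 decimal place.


Step 1: OM% = 100 * LOI / sample mass
Step 2: OM = 100 * 4.6 / 81.9
Step 3: OM = 5.6%

5.6


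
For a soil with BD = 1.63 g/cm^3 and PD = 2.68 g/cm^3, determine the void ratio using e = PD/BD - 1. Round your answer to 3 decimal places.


Step 1: e = PD / BD - 1
Step 2: e = 2.68 / 1.63 - 1
Step 3: e = 1.64417 - 1
Step 4: e = 0.644

0.644


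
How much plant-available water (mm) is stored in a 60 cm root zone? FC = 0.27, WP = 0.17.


Step 1: Available water = (FC - WP) * depth * 10
Step 2: AW = (0.27 - 0.17) * 60 * 10
Step 3: AW = 0.1 * 60 * 10
Step 4: AW = 60.0 mm

60.0


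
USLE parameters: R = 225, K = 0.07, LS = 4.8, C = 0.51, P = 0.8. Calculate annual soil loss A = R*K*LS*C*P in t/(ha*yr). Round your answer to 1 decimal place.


Step 1: A = R * K * LS * C * P
Step 2: R * K = 225 * 0.07 = 15.75
Step 3: (R*K) * LS = 15.75 * 4.8 = 75.6
Step 4: * C * P = 75.6 * 0.51 * 0.8 = 30.8
Step 5: A = 30.8 t/(ha*yr)

30.8


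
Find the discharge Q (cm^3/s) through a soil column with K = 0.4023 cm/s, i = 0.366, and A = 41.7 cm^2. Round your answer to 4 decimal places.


Step 1: Apply Darcy's law: Q = K * i * A
Step 2: Q = 0.4023 * 0.366 * 41.7
Step 3: Q = 6.14 cm^3/s

6.14


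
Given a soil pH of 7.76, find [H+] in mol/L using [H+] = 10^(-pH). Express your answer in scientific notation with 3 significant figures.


Step 1: [H+] = 10^(-pH)
Step 2: [H+] = 10^(-7.76)
Step 3: [H+] = 1.74e-08 mol/L

1.74e-08


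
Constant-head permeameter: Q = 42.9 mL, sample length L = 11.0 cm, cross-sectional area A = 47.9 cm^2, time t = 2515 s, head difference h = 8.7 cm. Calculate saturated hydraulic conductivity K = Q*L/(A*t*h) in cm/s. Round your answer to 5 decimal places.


Step 1: K = Q * L / (A * t * h)
Step 2: Numerator = 42.9 * 11.0 = 471.9
Step 3: Denominator = 47.9 * 2515 * 8.7 = 1048075.95
Step 4: K = 471.9 / 1048075.95 = 0.00045 cm/s

0.00045


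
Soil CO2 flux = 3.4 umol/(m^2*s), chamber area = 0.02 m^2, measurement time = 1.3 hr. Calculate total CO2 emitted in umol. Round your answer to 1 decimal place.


Step 1: Convert time to seconds: 1.3 hr * 3600 = 4680.0 s
Step 2: Total = flux * area * time_s
Step 3: Total = 3.4 * 0.02 * 4680.0
Step 4: Total = 318.2 umol

318.2


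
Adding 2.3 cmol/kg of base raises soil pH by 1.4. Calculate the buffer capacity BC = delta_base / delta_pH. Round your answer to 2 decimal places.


Step 1: BC = change in base / change in pH
Step 2: BC = 2.3 / 1.4
Step 3: BC = 1.64 cmol/(kg*pH unit)

1.64


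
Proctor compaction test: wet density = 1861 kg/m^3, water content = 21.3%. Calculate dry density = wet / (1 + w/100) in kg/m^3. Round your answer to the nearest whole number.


Step 1: Dry density = wet density / (1 + w/100)
Step 2: Dry density = 1861 / (1 + 21.3/100)
Step 3: Dry density = 1861 / 1.213
Step 4: Dry density = 1534 kg/m^3

1534


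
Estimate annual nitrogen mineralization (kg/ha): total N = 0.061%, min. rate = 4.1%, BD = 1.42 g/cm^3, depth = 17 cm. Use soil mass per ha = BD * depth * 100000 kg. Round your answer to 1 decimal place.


Step 1: Soil mass per ha = BD * depth * 100000 = 1.42 * 17 * 100000 = 2414000 kg
Step 2: Total N pool = soil mass * N%/100 = 2414000 * 0.061/100 = 1472.54 kg/ha
Step 3: N mineralized = N pool * rate%/100 = 1472.54 * 4.1/100 = 60.4 kg/ha/yr

60.4


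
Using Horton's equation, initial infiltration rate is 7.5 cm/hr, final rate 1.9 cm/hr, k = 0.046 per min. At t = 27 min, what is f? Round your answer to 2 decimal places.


Step 1: f = fc + (f0 - fc) * exp(-k * t)
Step 2: exp(-0.046 * 27) = 0.288806
Step 3: f = 1.9 + (7.5 - 1.9) * 0.288806
Step 4: f = 1.9 + 5.6 * 0.288806
Step 5: f = 3.52 cm/hr

3.52


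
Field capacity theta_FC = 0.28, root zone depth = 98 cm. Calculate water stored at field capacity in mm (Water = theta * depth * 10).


Step 1: Water (mm) = theta_FC * depth (cm) * 10
Step 2: Water = 0.28 * 98 * 10
Step 3: Water = 274.4 mm

274.4


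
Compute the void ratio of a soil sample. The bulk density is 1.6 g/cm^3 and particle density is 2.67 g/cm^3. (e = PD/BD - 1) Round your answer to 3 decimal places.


Step 1: e = PD / BD - 1
Step 2: e = 2.67 / 1.6 - 1
Step 3: e = 1.66875 - 1
Step 4: e = 0.669

0.669


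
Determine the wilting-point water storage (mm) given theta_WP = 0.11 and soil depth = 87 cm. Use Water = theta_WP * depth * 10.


Step 1: Water (mm) = theta_WP * depth * 10
Step 2: Water = 0.11 * 87 * 10
Step 3: Water = 95.7 mm

95.7


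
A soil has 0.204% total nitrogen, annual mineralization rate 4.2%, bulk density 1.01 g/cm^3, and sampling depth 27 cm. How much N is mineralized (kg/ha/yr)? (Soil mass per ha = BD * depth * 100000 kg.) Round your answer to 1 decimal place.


Step 1: Soil mass per ha = BD * depth * 100000 = 1.01 * 27 * 100000 = 2727000 kg
Step 2: Total N pool = soil mass * N%/100 = 2727000 * 0.204/100 = 5563.08 kg/ha
Step 3: N mineralized = N pool * rate%/100 = 5563.08 * 4.2/100 = 233.6 kg/ha/yr

233.6


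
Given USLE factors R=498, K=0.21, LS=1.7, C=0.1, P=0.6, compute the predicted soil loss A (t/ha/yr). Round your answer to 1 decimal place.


Step 1: A = R * K * LS * C * P
Step 2: R * K = 498 * 0.21 = 104.58
Step 3: (R*K) * LS = 104.58 * 1.7 = 177.786
Step 4: * C * P = 177.786 * 0.1 * 0.6 = 10.7
Step 5: A = 10.7 t/(ha*yr)

10.7


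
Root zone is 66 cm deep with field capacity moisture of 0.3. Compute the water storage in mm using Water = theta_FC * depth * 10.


Step 1: Water (mm) = theta_FC * depth (cm) * 10
Step 2: Water = 0.3 * 66 * 10
Step 3: Water = 198.0 mm

198.0


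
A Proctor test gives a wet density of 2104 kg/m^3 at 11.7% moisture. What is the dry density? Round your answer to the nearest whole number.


Step 1: Dry density = wet density / (1 + w/100)
Step 2: Dry density = 2104 / (1 + 11.7/100)
Step 3: Dry density = 2104 / 1.117
Step 4: Dry density = 1884 kg/m^3

1884


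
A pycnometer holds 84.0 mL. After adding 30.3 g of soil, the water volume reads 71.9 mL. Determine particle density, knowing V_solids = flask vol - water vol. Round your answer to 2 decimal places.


Step 1: Volume of solids = flask volume - water volume with soil
Step 2: V_solids = 84.0 - 71.9 = 12.1 mL
Step 3: Particle density = mass / V_solids = 30.3 / 12.1 = 2.5 g/cm^3

2.5


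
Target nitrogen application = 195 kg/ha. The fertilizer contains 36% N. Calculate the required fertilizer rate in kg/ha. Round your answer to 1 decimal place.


Step 1: Fertilizer rate = target N / (N content / 100)
Step 2: Rate = 195 / (36 / 100)
Step 3: Rate = 195 / 0.36
Step 4: Rate = 541.7 kg/ha

541.7


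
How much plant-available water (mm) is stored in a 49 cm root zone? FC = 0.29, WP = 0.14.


Step 1: Available water = (FC - WP) * depth * 10
Step 2: AW = (0.29 - 0.14) * 49 * 10
Step 3: AW = 0.15 * 49 * 10
Step 4: AW = 73.5 mm

73.5


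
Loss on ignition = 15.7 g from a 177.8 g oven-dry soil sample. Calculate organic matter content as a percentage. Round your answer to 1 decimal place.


Step 1: OM% = 100 * LOI / sample mass
Step 2: OM = 100 * 15.7 / 177.8
Step 3: OM = 8.8%

8.8


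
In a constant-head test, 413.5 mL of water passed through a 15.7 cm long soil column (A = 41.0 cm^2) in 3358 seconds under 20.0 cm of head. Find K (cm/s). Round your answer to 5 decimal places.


Step 1: K = Q * L / (A * t * h)
Step 2: Numerator = 413.5 * 15.7 = 6491.95
Step 3: Denominator = 41.0 * 3358 * 20.0 = 2753560.0
Step 4: K = 6491.95 / 2753560.0 = 0.00236 cm/s

0.00236


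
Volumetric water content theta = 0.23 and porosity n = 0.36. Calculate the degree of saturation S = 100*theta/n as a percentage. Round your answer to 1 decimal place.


Step 1: S = 100 * theta_v / n
Step 2: S = 100 * 0.23 / 0.36
Step 3: S = 63.9%

63.9


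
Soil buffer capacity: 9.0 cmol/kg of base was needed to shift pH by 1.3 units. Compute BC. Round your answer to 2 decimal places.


Step 1: BC = change in base / change in pH
Step 2: BC = 9.0 / 1.3
Step 3: BC = 6.92 cmol/(kg*pH unit)

6.92


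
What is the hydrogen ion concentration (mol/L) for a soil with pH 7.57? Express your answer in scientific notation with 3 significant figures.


Step 1: [H+] = 10^(-pH)
Step 2: [H+] = 10^(-7.57)
Step 3: [H+] = 2.69e-08 mol/L

2.69e-08


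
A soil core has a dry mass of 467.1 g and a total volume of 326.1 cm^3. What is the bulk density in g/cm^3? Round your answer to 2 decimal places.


Step 1: Identify the formula: BD = dry mass / volume
Step 2: Substitute values: BD = 467.1 / 326.1
Step 3: BD = 1.43 g/cm^3

1.43
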